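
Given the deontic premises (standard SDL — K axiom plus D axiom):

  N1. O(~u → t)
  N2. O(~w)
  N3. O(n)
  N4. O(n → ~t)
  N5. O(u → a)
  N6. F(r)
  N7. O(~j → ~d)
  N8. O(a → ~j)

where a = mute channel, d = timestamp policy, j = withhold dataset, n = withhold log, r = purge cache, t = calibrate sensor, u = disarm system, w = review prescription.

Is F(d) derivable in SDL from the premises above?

Premise 3 states O(n) outright.
Premise 4 is O(n → ~t); since O(n), deontic closure gives O(~t).
The contrapositive of premise 1 (O(~u → t)) is O(~t → u), and O(~t) is already established, so O(u).
From O(u) and premise 5, O(u → a), we obtain O(a).
With premise 8, O(a → ~j), the K-axiom yields O(~j).
With premise 7, O(~j → ~d), the K-axiom yields O(~d).
Premises 2, 6 do not contribute to this derivation.
So O(~d) holds, i.e. F(d). The claim follows.

Yes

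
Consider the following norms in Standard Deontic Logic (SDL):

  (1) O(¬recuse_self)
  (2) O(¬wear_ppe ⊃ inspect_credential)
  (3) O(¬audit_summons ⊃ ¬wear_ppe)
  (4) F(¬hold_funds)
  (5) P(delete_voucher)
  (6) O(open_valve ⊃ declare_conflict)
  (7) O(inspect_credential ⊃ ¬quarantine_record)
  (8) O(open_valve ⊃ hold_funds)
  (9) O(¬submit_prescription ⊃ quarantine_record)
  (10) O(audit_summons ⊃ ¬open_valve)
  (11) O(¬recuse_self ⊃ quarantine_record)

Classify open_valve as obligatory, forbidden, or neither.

Premise 1 states O(¬recuse_self) outright.
From O(¬recuse_self) and premise 11, O(¬recuse_self ⊃ quarantine_record), we obtain O(quarantine_record).
Premise 7 is O(inspect_credential ⊃ ¬quarantine_record); contrapositively O(quarantine_record ⊃ ¬inspect_credential). Since O(quarantine_record) holds, K gives O(¬inspect_credential).
Premise 2, O(¬wear_ppe ⊃ inspect_credential), contraposes to O(¬inspect_credential ⊃ wear_ppe); with O(¬inspect_credential) we get O(wear_ppe).
Premise 3, O(¬audit_summons ⊃ ¬wear_ppe), contraposes to O(wear_ppe ⊃ audit_summons); with O(wear_ppe) we get O(audit_summons).
Applying K to premise 10 (O(audit_summons ⊃ ¬open_valve)) and O(audit_summons) yields O(¬open_valve).
Premises 4, 5, 6, 8, 9 do not contribute to this derivation.
Thus O(¬open_valve), which is F(open_valve): open_valve is forbidden.

Forbidden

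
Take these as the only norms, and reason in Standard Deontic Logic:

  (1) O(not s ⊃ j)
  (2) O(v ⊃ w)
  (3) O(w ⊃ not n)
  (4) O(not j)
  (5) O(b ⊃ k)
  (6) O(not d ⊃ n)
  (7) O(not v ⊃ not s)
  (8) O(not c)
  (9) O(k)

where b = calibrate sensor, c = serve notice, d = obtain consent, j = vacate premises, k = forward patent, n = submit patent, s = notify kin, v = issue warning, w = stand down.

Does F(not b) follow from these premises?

Premise 5 is O(b ⊃ k); even if O(k) held, inferring O(b) would be affirming the consequent — invalid.
No other premise forces O(b). An ideal world satisfying every premise can still have not b true, so F(not b) is not derivable.

No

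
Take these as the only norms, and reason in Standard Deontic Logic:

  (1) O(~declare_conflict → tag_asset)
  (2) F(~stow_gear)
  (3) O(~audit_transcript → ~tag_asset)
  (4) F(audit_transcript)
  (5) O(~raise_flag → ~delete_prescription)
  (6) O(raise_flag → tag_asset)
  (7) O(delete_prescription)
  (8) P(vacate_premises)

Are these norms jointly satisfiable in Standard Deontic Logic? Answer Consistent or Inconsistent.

Premise 7 states O(delete_prescription) outright.
Premise 5 is O(~raise_flag → ~delete_prescription); contrapositively O(delete_prescription → raise_flag). Since O(delete_prescription) holds, K gives O(raise_flag).
With premise 6, O(raise_flag → tag_asset), the K-axiom yields O(tag_asset).
The contrapositive of premise 3 (O(~audit_transcript → ~tag_asset)) is O(tag_asset → audit_transcript), and O(tag_asset) is already established, so O(audit_transcript).
But premise 4, F(audit_transcript), means O(~audit_transcript).
We now have both O(audit_transcript) and O(~audit_transcript) — audit_transcript is simultaneously obligatory and forbidden, violating the D-axiom.

Inconsistent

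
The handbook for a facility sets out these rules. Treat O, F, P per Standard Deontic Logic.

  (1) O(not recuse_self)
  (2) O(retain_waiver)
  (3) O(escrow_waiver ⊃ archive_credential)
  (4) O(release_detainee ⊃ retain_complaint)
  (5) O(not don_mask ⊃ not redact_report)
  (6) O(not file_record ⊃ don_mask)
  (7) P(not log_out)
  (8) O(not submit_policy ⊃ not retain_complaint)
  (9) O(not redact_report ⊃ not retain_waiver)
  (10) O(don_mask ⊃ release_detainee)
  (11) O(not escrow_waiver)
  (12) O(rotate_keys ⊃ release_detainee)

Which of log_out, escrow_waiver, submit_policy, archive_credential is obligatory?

submit_policy

Premise 2 gives O(retain_waiver).
Premise 9, O(not redact_report ⊃ not retain_waiver), contraposes to O(retain_waiver ⊃ redact_report); with O(retain_waiver) we get O(redact_report).
Premise 5 is O(not don_mask ⊃ not redact_report); contrapositively O(redact_report ⊃ don_mask). Since O(redact_report) holds, K gives O(don_mask).
With premise 10, O(don_mask ⊃ release_detainee), the K-axiom yields O(release_detainee).
From O(release_detainee) and premise 4, O(release_detainee ⊃ retain_complaint), we obtain O(retain_complaint).
The contrapositive of premise 8 (O(not submit_policy ⊃ not retain_complaint)) is O(retain_complaint ⊃ submit_policy), and O(retain_complaint) is already established, so O(submit_policy).
So O(submit_policy) holds — submit_policy is obligatory. None of the other listed options is made obligatory by any chain of premises.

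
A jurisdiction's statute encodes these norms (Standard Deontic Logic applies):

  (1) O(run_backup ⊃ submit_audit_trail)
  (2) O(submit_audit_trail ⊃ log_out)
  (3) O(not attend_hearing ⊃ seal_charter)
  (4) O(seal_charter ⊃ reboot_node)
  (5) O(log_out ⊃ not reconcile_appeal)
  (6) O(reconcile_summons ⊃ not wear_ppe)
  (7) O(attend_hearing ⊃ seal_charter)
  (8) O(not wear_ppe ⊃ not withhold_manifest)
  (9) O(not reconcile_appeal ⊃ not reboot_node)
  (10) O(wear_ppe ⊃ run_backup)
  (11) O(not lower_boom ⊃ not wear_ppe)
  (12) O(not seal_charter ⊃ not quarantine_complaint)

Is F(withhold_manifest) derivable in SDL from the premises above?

Premises 7 and 3 cover both cases: O(attend_hearing ⊃ seal_charter) and O(not attend_hearing ⊃ seal_charter). Since attend_hearing ∨ not attend_hearing is a tautology, O(seal_charter) follows.
With premise 4, O(seal_charter ⊃ reboot_node), the K-axiom yields O(reboot_node).
Premise 9, O(not reconcile_appeal ⊃ not reboot_node), contraposes to O(reboot_node ⊃ reconcile_appeal); with O(reboot_node) we get O(reconcile_appeal).
Premise 5 is O(log_out ⊃ not reconcile_appeal); contrapositively O(reconcile_appeal ⊃ not log_out). Since O(reconcile_appeal) holds, K gives O(not log_out).
Premise 2 is O(submit_audit_trail ⊃ log_out); contrapositively O(not log_out ⊃ not submit_audit_trail). Since O(not log_out) holds, K gives O(not submit_audit_trail).
Premise 1 is O(run_backup ⊃ submit_audit_trail); contrapositively O(not submit_audit_trail ⊃ not run_backup). Since O(not submit_audit_trail) holds, K gives O(not run_backup).
Premise 10 is O(wear_ppe ⊃ run_backup); contrapositively O(not run_backup ⊃ not wear_ppe). Since O(not run_backup) holds, K gives O(not wear_ppe).
With premise 8, O(not wear_ppe ⊃ not withhold_manifest), the K-axiom yields O(not withhold_manifest).
Premises 6, 11, 12 do not contribute to this derivation.
So O(not withhold_manifest) holds, i.e. F(withhold_manifest). The claim follows.

Yes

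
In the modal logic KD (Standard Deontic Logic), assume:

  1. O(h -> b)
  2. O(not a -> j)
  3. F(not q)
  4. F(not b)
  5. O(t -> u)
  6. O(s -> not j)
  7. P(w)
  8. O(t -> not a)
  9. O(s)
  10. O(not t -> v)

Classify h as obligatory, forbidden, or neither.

Premise 1 is O(h -> b); even if O(b) held, inferring O(h) would be affirming the consequent — invalid.
No premise or chain of K-axiom applications forces O(h), and none forces O(not h). So h is neither obligatory nor forbidden under these norms.

Neither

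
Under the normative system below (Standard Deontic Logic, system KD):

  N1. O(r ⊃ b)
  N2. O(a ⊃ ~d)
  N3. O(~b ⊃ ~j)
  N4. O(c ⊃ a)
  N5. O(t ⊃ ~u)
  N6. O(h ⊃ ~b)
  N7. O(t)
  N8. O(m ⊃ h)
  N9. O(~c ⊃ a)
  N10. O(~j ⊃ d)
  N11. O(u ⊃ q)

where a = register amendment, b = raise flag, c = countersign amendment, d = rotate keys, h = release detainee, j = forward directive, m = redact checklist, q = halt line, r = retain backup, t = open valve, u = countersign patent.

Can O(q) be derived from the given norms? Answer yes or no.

Premise 11 is O(u ⊃ q), but O(u) is not derivable from the premises, so it does not yield O(q).
No other premise forces O(q). An ideal world satisfying every premise can still have q false, so O(q) is not derivable.

No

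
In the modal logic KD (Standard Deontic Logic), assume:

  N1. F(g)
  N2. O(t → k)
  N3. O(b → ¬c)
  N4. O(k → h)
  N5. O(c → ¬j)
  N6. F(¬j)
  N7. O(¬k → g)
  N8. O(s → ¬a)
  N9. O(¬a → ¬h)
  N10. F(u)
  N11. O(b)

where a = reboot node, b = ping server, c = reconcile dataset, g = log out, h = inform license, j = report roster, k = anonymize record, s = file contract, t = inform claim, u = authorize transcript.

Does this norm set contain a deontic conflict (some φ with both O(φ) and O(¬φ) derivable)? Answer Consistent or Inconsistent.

Consistent

Premise 5 is O(c → ¬j), but O(c) is not derivable from the premises, so it does not yield O(¬j).
So O(¬j) is not derivable, and the apparent clash with O(j) does not arise.
A world satisfying every obligation exists (e.g. a=true, b=true, c=false, g=false, h=true, j=true, k=true, s=false, t=false, u=false); no atom is both obligatory and forbidden, so the set is consistent.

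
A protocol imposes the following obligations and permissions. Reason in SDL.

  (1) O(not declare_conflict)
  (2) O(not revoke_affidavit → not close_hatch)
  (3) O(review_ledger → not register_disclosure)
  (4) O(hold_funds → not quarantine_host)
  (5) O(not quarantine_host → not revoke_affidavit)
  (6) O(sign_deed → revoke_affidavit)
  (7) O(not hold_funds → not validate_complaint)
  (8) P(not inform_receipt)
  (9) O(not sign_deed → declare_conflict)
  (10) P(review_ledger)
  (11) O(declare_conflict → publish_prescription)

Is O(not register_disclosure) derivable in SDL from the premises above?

Premise 3 is O(review_ledger → not register_disclosure), but O(review_ledger) is not derivable from the premises (the permission P(review_ledger) asserts only not O(not review_ledger), not O(review_ledger)), so it does not yield O(not register_disclosure).
No other premise forces O(not register_disclosure). An ideal world satisfying every premise can still have not register_disclosure false, so O(not register_disclosure) is not derivable.

No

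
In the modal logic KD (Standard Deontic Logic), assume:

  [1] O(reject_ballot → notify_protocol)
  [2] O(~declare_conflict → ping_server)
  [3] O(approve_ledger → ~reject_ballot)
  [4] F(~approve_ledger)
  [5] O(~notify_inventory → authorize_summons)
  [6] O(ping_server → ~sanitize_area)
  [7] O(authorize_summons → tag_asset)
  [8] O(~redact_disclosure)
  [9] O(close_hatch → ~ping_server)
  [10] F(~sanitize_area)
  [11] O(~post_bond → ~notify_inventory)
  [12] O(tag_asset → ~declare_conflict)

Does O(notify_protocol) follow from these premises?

Premise 1 is O(reject_ballot → notify_protocol), but O(reject_ballot) is not derivable from the premises, so it does not yield O(notify_protocol).
No other premise forces O(notify_protocol). An ideal world satisfying every premise can still have notify_protocol false, so O(notify_protocol) is not derivable.

No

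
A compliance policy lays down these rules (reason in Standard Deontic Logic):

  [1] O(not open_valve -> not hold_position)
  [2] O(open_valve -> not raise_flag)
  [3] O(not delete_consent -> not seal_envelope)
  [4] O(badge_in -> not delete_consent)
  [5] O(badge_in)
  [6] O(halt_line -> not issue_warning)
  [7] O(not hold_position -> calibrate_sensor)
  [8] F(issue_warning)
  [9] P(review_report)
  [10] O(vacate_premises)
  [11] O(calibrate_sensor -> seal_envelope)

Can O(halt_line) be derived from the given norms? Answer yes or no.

No

Premise 6 is O(halt_line -> not issue_warning); even if O(not issue_warning) held, inferring O(halt_line) would be affirming the consequent — invalid.
No other premise forces O(halt_line). An ideal world satisfying every premise can still have halt_line false, so O(halt_line) is not derivable.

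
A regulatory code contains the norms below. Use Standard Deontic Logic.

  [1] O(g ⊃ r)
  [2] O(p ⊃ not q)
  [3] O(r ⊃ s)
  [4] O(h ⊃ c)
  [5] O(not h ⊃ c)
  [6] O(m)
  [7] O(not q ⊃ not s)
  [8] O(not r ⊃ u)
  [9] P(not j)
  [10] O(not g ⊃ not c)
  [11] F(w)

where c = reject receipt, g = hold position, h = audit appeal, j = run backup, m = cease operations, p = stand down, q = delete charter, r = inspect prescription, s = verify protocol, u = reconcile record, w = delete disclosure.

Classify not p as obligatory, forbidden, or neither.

Obligatory

By case analysis on h: premise 4 gives O(h ⊃ c) and premise 5 gives O(not h ⊃ c), so O(c) either way.
Premise 10, O(not g ⊃ not c), contraposes to O(c ⊃ g); with O(c) we get O(g).
From O(g) and premise 1, O(g ⊃ r), we obtain O(r).
Premise 3 is O(r ⊃ s); since O(r), deontic closure gives O(s).
Premise 7 is O(not q ⊃ not s); contrapositively O(s ⊃ q). Since O(s) holds, K gives O(q).
Premise 2 is O(p ⊃ not q); contrapositively O(q ⊃ not p). Since O(q) holds, K gives O(not p).
Premises 6, 8, 9, 11 do not contribute to this derivation.
Hence not p is obligatory.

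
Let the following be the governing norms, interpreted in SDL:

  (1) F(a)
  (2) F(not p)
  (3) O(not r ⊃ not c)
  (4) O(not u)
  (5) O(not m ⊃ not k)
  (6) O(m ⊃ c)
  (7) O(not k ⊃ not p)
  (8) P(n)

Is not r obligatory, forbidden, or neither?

F(not p) at premise 2 means O(p).
Premise 7 is O(not k ⊃ not p); contrapositively O(p ⊃ k). Since O(p) holds, K gives O(k).
Premise 5 is O(not m ⊃ not k); contrapositively O(k ⊃ m). Since O(k) holds, K gives O(m).
Premise 6 is O(m ⊃ c); since O(m), deontic closure gives O(c).
The contrapositive of premise 3 (O(not r ⊃ not c)) is O(c ⊃ r), and O(c) is already established, so O(r).
Premises 1, 4, 8 do not contribute to this derivation.
Thus O(r), which is F(not r): not r is forbidden.

Forbidden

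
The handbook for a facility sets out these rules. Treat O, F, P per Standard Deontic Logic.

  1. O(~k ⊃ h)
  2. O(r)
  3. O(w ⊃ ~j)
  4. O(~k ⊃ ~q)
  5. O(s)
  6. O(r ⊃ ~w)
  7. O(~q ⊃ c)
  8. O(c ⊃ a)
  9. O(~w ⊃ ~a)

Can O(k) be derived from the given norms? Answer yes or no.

Yes

From premise 2 we have O(r).
From O(r) and premise 6, O(r ⊃ ~w), we obtain O(~w).
Applying K to premise 9 (O(~w ⊃ ~a)) and O(~w) yields O(~a).
The contrapositive of premise 8 (O(c ⊃ a)) is O(~a ⊃ ~c), and O(~a) is already established, so O(~c).
Premise 7, O(~q ⊃ c), contraposes to O(~c ⊃ q); with O(~c) we get O(q).
The contrapositive of premise 4 (O(~k ⊃ ~q)) is O(q ⊃ k), and O(q) is already established, so O(k).
Premises 1, 3, 5 do not contribute to this derivation.
So O(k) follows.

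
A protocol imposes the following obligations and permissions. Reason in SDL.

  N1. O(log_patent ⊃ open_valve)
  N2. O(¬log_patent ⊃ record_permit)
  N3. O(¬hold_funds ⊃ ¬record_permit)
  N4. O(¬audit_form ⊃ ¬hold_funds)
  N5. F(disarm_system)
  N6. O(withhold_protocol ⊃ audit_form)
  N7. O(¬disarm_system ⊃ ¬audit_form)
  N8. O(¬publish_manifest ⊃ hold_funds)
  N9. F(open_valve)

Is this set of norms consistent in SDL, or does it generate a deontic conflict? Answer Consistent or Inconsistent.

Premise 9 is F(open_valve), i.e. O(¬open_valve).
Premise 1, O(log_patent ⊃ open_valve), contraposes to O(¬open_valve ⊃ ¬log_patent); with O(¬open_valve) we get O(¬log_patent).
From O(¬log_patent) and premise 2, O(¬log_patent ⊃ record_permit), we obtain O(record_permit).
Premise 3, O(¬hold_funds ⊃ ¬record_permit), contraposes to O(record_permit ⊃ hold_funds); with O(record_permit) we get O(hold_funds).
The contrapositive of premise 4 (O(¬audit_form ⊃ ¬hold_funds)) is O(hold_funds ⊃ audit_form), and O(hold_funds) is already established, so O(audit_form).
Premise 7 is O(¬disarm_system ⊃ ¬audit_form); contrapositively O(audit_form ⊃ disarm_system). Since O(audit_form) holds, K gives O(disarm_system).
However, F(disarm_system) at premise 5 amounts to O(¬disarm_system).
We now have both O(disarm_system) and O(¬disarm_system) — disarm_system is simultaneously obligatory and forbidden, violating the D-axiom.

Inconsistent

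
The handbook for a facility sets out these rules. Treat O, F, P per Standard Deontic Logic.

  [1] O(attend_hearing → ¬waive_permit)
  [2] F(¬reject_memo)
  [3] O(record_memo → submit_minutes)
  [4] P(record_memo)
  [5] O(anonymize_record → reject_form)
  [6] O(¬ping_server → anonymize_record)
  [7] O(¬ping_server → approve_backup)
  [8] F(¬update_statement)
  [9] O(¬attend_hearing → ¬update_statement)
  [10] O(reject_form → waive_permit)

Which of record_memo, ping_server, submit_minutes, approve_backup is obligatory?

ping_server

Premise 8 is F(¬update_statement), i.e. O(update_statement).
Premise 9 is O(¬attend_hearing → ¬update_statement); contrapositively O(update_statement → attend_hearing). Since O(update_statement) holds, K gives O(attend_hearing).
With premise 1, O(attend_hearing → ¬waive_permit), the K-axiom yields O(¬waive_permit).
The contrapositive of premise 10 (O(reject_form → waive_permit)) is O(¬waive_permit → ¬reject_form), and O(¬waive_permit) is already established, so O(¬reject_form).
Premise 5 is O(anonymize_record → reject_form); contrapositively O(¬reject_form → ¬anonymize_record). Since O(¬reject_form) holds, K gives O(¬anonymize_record).
The contrapositive of premise 6 (O(¬ping_server → anonymize_record)) is O(¬anonymize_record → ping_server), and O(¬anonymize_record) is already established, so O(ping_server).
So O(ping_server) holds — ping_server is obligatory. None of the other listed options is made obligatory by any chain of premises.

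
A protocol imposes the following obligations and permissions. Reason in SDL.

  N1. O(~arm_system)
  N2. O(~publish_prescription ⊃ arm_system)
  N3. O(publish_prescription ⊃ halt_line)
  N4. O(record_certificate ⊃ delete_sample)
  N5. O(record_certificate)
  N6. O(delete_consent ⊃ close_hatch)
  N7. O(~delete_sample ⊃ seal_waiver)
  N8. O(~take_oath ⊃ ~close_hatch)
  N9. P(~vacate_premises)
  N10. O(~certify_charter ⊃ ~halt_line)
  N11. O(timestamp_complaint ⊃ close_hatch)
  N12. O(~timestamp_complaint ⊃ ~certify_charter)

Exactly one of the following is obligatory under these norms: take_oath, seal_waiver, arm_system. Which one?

Premise 1 states O(~arm_system) outright.
Premise 2, O(~publish_prescription ⊃ arm_system), contraposes to O(~arm_system ⊃ publish_prescription); with O(~arm_system) we get O(publish_prescription).
With premise 3, O(publish_prescription ⊃ halt_line), the K-axiom yields O(halt_line).
The contrapositive of premise 10 (O(~certify_charter ⊃ ~halt_line)) is O(halt_line ⊃ certify_charter), and O(halt_line) is already established, so O(certify_charter).
Premise 12 is O(~timestamp_complaint ⊃ ~certify_charter); contrapositively O(certify_charter ⊃ timestamp_complaint). Since O(certify_charter) holds, K gives O(timestamp_complaint).
Premise 11 is O(timestamp_complaint ⊃ close_hatch); since O(timestamp_complaint), deontic closure gives O(close_hatch).
Premise 8 is O(~take_oath ⊃ ~close_hatch); contrapositively O(close_hatch ⊃ take_oath). Since O(close_hatch) holds, K gives O(take_oath).
So O(take_oath) holds — take_oath is obligatory. None of the other listed options is made obligatory by any chain of premises.

take_oath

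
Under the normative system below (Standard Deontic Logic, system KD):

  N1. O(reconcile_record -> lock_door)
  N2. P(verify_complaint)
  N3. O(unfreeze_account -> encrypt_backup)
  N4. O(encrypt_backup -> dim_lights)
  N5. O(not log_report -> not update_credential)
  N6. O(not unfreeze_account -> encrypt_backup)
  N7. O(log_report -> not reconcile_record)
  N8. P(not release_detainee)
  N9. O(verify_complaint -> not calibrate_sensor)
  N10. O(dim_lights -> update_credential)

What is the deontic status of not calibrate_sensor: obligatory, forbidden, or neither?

Neither

Premise 9 is O(verify_complaint -> not calibrate_sensor), but O(verify_complaint) is not derivable from the premises (the permission P(verify_complaint) asserts only not O(not verify_complaint), not O(verify_complaint)), so it does not yield O(not calibrate_sensor).
No premise or chain of K-axiom applications forces O(not calibrate_sensor), and none forces O(calibrate_sensor). So not calibrate_sensor is neither obligatory nor forbidden under these norms.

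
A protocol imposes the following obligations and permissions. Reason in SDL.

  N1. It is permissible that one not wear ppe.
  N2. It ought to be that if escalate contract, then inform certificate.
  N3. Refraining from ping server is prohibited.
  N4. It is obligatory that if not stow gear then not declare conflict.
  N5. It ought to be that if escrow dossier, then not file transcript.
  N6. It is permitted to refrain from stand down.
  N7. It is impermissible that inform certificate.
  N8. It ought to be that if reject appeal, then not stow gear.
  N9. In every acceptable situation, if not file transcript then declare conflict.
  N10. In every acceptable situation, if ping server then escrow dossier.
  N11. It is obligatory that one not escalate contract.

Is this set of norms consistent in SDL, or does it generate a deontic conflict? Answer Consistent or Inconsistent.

Premise 2 is O(escalate_contract → inform_certificate), but O(escalate_contract) is not derivable from the premises, so it does not yield O(inform_certificate).
So O(inform_certificate) is not derivable, and the apparent clash with O(¬inform_certificate) does not arise.
A world satisfying every obligation exists (e.g. declare_conflict=true, escalate_contract=false, escrow_dossier=true, file_transcript=false, inform_certificate=false, ping_server=true, reject_appeal=false, stand_down=false, stow_gear=true, wear_ppe=false); no atom is both obligatory and forbidden, so the set is consistent.

Consistent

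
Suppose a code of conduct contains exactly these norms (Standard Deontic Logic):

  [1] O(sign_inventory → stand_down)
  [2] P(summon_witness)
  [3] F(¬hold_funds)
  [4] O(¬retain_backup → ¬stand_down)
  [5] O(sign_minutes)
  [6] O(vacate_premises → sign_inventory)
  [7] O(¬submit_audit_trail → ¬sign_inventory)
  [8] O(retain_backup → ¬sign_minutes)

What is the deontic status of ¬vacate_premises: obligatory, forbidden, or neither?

Obligatory

Premise 5 states O(sign_minutes) outright.
Premise 8 is O(retain_backup → ¬sign_minutes); contrapositively O(sign_minutes → ¬retain_backup). Since O(sign_minutes) holds, K gives O(¬retain_backup).
Applying K to premise 4 (O(¬retain_backup → ¬stand_down)) and O(¬retain_backup) yields O(¬stand_down).
Premise 1 is O(sign_inventory → stand_down); contrapositively O(¬stand_down → ¬sign_inventory). Since O(¬stand_down) holds, K gives O(¬sign_inventory).
The contrapositive of premise 6 (O(vacate_premises → sign_inventory)) is O(¬sign_inventory → ¬vacate_premises), and O(¬sign_inventory) is already established, so O(¬vacate_premises).
Premises 2, 3, 7 do not contribute to this derivation.
Hence ¬vacate_premises is obligatory.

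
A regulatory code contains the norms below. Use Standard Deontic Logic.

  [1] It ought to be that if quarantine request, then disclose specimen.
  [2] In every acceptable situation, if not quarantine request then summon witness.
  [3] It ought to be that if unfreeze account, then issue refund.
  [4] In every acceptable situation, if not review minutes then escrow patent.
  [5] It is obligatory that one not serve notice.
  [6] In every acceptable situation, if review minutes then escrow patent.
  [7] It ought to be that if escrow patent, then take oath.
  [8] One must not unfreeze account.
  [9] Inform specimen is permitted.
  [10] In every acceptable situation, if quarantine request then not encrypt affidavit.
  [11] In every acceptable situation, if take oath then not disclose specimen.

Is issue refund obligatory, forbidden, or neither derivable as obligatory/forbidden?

Neither

Premise 3 is O(unfreeze_account → issue_refund), but O(unfreeze_account) is not derivable from the premises, so it does not yield O(issue_refund).
No premise or chain of K-axiom applications forces O(issue_refund), and none forces O(¬issue_refund). So issue_refund is neither obligatory nor forbidden under these norms.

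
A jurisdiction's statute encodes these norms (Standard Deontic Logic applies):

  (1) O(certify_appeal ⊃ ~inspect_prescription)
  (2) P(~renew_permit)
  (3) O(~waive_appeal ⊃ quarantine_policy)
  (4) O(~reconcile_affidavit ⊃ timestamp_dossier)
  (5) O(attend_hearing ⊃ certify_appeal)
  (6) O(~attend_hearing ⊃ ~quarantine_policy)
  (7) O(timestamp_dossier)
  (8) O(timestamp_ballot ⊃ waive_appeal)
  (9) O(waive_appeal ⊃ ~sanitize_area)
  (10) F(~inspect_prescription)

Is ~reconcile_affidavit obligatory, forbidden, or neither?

Premise 4 is O(~reconcile_affidavit ⊃ timestamp_dossier); even if O(timestamp_dossier) held, inferring O(~reconcile_affidavit) would be affirming the consequent — invalid.
No premise or chain of K-axiom applications forces O(~reconcile_affidavit), and none forces O(reconcile_affidavit). So ~reconcile_affidavit is neither obligatory nor forbidden under these norms.

Neither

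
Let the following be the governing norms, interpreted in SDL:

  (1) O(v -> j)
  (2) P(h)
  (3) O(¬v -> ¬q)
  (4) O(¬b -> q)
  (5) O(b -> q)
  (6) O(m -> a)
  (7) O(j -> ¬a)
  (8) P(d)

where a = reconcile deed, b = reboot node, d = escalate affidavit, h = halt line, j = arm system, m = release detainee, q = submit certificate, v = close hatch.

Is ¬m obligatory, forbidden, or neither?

Premises 4 and 5 are O(¬b -> q) and O(b -> q); every ideal world satisfies ¬b or b, so in either case q holds — hence O(q).
Premise 3, O(¬v -> ¬q), contraposes to O(q -> v); with O(q) we get O(v).
With premise 1, O(v -> j), the K-axiom yields O(j).
From O(j) and premise 7, O(j -> ¬a), we obtain O(¬a).
Premise 6, O(m -> a), contraposes to O(¬a -> ¬m); with O(¬a) we get O(¬m).
Premises 2, 8 do not contribute to this derivation.
Hence ¬m is obligatory.

Obligatory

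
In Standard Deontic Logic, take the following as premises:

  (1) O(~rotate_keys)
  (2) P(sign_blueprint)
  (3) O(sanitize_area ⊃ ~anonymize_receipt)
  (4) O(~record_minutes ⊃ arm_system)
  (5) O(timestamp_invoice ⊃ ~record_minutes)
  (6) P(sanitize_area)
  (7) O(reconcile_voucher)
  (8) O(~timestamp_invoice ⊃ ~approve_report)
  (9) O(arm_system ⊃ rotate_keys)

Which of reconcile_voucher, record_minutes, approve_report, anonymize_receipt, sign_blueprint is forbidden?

Premise 1 gives O(~rotate_keys).
Premise 9 is O(arm_system ⊃ rotate_keys); contrapositively O(~rotate_keys ⊃ ~arm_system). Since O(~rotate_keys) holds, K gives O(~arm_system).
The contrapositive of premise 4 (O(~record_minutes ⊃ arm_system)) is O(~arm_system ⊃ record_minutes), and O(~arm_system) is already established, so O(record_minutes).
The contrapositive of premise 5 (O(timestamp_invoice ⊃ ~record_minutes)) is O(record_minutes ⊃ ~timestamp_invoice), and O(record_minutes) is already established, so O(~timestamp_invoice).
Applying K to premise 8 (O(~timestamp_invoice ⊃ ~approve_report)) and O(~timestamp_invoice) yields O(~approve_report).
So O(~approve_report) holds, i.e. approve_report is forbidden. None of the other listed options is forbidden under the premises.

approve_report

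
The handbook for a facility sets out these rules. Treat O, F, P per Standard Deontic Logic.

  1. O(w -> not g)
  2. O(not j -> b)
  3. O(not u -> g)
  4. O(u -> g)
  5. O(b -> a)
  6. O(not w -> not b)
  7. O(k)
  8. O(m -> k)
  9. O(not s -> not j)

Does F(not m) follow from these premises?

Premise 8 is O(m -> k); even if O(k) held, inferring O(m) would be affirming the consequent — invalid.
No other premise forces O(m). An ideal world satisfying every premise can still have not m true, so F(not m) is not derivable.

No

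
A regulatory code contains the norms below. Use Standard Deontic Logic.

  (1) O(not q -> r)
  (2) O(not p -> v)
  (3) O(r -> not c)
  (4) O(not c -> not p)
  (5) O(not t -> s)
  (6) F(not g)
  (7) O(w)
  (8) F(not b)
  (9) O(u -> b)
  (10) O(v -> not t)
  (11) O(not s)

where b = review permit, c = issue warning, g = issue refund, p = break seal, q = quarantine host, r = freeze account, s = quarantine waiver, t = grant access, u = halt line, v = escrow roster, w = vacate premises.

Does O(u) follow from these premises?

Premise 9 is O(u -> b); even if O(b) held, inferring O(u) would be affirming the consequent — invalid.
No other premise forces O(u). An ideal world satisfying every premise can still have u false, so O(u) is not derivable.

No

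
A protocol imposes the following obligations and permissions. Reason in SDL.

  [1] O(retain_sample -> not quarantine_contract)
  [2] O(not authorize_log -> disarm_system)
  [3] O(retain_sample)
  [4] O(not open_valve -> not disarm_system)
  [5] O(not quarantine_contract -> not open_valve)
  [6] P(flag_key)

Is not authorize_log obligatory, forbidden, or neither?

Forbidden

Premise 3 states O(retain_sample) outright.
Premise 1 is O(retain_sample -> not quarantine_contract); since O(retain_sample), deontic closure gives O(not quarantine_contract).
From O(not quarantine_contract) and premise 5, O(not quarantine_contract -> not open_valve), we obtain O(not open_valve).
From O(not open_valve) and premise 4, O(not open_valve -> not disarm_system), we obtain O(not disarm_system).
Premise 2 is O(not authorize_log -> disarm_system); contrapositively O(not disarm_system -> authorize_log). Since O(not disarm_system) holds, K gives O(authorize_log).
Premise 6 does not contribute to this derivation.
Thus O(authorize_log), which is F(not authorize_log): not authorize_log is forbidden.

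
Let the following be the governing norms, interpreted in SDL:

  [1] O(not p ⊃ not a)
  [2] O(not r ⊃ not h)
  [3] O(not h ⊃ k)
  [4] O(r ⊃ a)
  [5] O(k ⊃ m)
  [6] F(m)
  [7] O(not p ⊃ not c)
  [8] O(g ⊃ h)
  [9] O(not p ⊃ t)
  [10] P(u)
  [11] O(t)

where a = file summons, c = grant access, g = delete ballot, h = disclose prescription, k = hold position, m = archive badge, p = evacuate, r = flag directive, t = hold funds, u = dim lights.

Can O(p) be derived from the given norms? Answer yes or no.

Yes

Premise 6, F(m), is equivalent to O(not m).
Premise 5, O(k ⊃ m), contraposes to O(not m ⊃ not k); with O(not m) we get O(not k).
Premise 3, O(not h ⊃ k), contraposes to O(not k ⊃ h); with O(not k) we get O(h).
The contrapositive of premise 2 (O(not r ⊃ not h)) is O(h ⊃ r), and O(h) is already established, so O(r).
Applying K to premise 4 (O(r ⊃ a)) and O(r) yields O(a).
The contrapositive of premise 1 (O(not p ⊃ not a)) is O(a ⊃ p), and O(a) is already established, so O(p).
Premises 7, 8, 9, 10, 11 do not contribute to this derivation.
So O(p) follows.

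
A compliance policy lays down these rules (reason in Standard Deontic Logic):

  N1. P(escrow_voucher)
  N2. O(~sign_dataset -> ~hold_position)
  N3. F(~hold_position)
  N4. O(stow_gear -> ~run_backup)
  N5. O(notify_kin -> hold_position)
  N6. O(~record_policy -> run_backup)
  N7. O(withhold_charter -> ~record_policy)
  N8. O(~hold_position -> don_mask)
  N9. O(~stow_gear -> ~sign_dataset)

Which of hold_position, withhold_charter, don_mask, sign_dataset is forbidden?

F(~hold_position) at premise 3 means O(hold_position).
Premise 2 is O(~sign_dataset -> ~hold_position); contrapositively O(hold_position -> sign_dataset). Since O(hold_position) holds, K gives O(sign_dataset).
Premise 9, O(~stow_gear -> ~sign_dataset), contraposes to O(sign_dataset -> stow_gear); with O(sign_dataset) we get O(stow_gear).
Premise 4 is O(stow_gear -> ~run_backup); since O(stow_gear), deontic closure gives O(~run_backup).
Premise 6 is O(~record_policy -> run_backup); contrapositively O(~run_backup -> record_policy). Since O(~run_backup) holds, K gives O(record_policy).
Premise 7, O(withhold_charter -> ~record_policy), contraposes to O(record_policy -> ~withhold_charter); with O(record_policy) we get O(~withhold_charter).
So O(~withhold_charter) holds, i.e. withhold_charter is forbidden. None of the other listed options is forbidden under the premises.

withhold_charter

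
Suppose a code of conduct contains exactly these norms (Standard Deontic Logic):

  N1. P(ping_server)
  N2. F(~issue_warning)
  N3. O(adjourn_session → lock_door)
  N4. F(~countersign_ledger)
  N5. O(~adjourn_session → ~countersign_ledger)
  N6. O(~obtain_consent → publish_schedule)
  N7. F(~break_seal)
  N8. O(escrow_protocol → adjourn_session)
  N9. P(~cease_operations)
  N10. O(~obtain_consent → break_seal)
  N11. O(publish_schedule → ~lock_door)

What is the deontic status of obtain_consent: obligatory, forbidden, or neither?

Premise 4 is F(~countersign_ledger), i.e. O(countersign_ledger).
Premise 5, O(~adjourn_session → ~countersign_ledger), contraposes to O(countersign_ledger → adjourn_session); with O(countersign_ledger) we get O(adjourn_session).
From O(adjourn_session) and premise 3, O(adjourn_session → lock_door), we obtain O(lock_door).
The contrapositive of premise 11 (O(publish_schedule → ~lock_door)) is O(lock_door → ~publish_schedule), and O(lock_door) is already established, so O(~publish_schedule).
The contrapositive of premise 6 (O(~obtain_consent → publish_schedule)) is O(~publish_schedule → obtain_consent), and O(~publish_schedule) is already established, so O(obtain_consent).
Premises 1, 2, 7, 8, 9, 10 do not contribute to this derivation.
Hence obtain_consent is obligatory.

Obligatory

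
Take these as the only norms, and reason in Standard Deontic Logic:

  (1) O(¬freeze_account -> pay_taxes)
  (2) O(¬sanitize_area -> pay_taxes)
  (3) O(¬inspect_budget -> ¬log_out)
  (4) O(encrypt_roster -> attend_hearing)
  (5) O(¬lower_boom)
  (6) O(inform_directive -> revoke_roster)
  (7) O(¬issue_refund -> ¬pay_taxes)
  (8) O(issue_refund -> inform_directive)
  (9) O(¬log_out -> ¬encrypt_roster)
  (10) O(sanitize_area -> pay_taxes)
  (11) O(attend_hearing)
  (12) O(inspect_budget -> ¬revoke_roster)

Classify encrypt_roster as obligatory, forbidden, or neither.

Premises 2 and 10 are O(¬sanitize_area -> pay_taxes) and O(sanitize_area -> pay_taxes); every ideal world satisfies ¬sanitize_area or sanitize_area, so in either case pay_taxes holds — hence O(pay_taxes).
Premise 7 is O(¬issue_refund -> ¬pay_taxes); contrapositively O(pay_taxes -> issue_refund). Since O(pay_taxes) holds, K gives O(issue_refund).
With premise 8, O(issue_refund -> inform_directive), the K-axiom yields O(inform_directive).
Premise 6 is O(inform_directive -> revoke_roster); since O(inform_directive), deontic closure gives O(revoke_roster).
Premise 12, O(inspect_budget -> ¬revoke_roster), contraposes to O(revoke_roster -> ¬inspect_budget); with O(revoke_roster) we get O(¬inspect_budget).
Applying K to premise 3 (O(¬inspect_budget -> ¬log_out)) and O(¬inspect_budget) yields O(¬log_out).
With premise 9, O(¬log_out -> ¬encrypt_roster), the K-axiom yields O(¬encrypt_roster).
Premises 1, 4, 5, 11 do not contribute to this derivation.
Thus O(¬encrypt_roster), which is F(encrypt_roster): encrypt_roster is forbidden.

Forbidden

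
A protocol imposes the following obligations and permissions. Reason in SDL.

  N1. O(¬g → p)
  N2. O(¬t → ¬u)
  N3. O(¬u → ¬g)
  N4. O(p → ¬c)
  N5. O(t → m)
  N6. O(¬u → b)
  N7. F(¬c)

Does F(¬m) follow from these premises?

Yes

Premise 7, F(¬c), is equivalent to O(c).
The contrapositive of premise 4 (O(p → ¬c)) is O(c → ¬p), and O(c) is already established, so O(¬p).
The contrapositive of premise 1 (O(¬g → p)) is O(¬p → g), and O(¬p) is already established, so O(g).
Premise 3 is O(¬u → ¬g); contrapositively O(g → u). Since O(g) holds, K gives O(u).
Premise 2 is O(¬t → ¬u); contrapositively O(u → t). Since O(u) holds, K gives O(t).
With premise 5, O(t → m), the K-axiom yields O(m).
Premise 6 does not contribute to this derivation.
So O(m) holds, i.e. F(¬m). The claim follows.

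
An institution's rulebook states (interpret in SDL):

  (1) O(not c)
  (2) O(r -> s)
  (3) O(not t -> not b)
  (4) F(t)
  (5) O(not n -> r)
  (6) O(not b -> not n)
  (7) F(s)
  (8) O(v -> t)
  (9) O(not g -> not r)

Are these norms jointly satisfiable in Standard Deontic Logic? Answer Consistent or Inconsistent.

Premise 7 is F(s), i.e. O(not s).
The contrapositive of premise 2 (O(r -> s)) is O(not s -> not r), and O(not s) is already established, so O(not r).
Premise 5, O(not n -> r), contraposes to O(not r -> n); with O(not r) we get O(n).
The contrapositive of premise 6 (O(not b -> not n)) is O(n -> b), and O(n) is already established, so O(b).
Premise 3, O(not t -> not b), contraposes to O(b -> t); with O(b) we get O(t).
But premise 4, F(t), means O(not t).
We now have both O(t) and O(not t) — t is simultaneously obligatory and forbidden, violating the D-axiom.

Inconsistent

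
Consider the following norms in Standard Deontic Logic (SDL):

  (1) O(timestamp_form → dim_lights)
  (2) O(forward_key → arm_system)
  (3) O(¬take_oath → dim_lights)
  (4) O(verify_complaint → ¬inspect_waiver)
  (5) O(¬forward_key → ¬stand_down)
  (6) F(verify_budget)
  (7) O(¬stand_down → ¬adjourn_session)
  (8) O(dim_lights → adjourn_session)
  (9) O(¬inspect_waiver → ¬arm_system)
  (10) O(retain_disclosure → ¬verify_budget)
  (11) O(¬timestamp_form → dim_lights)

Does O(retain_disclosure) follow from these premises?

No

Premise 10 is O(retain_disclosure → ¬verify_budget); even if O(¬verify_budget) held, inferring O(retain_disclosure) would be affirming the consequent — invalid.
No other premise forces O(retain_disclosure). An ideal world satisfying every premise can still have retain_disclosure false, so O(retain_disclosure) is not derivable.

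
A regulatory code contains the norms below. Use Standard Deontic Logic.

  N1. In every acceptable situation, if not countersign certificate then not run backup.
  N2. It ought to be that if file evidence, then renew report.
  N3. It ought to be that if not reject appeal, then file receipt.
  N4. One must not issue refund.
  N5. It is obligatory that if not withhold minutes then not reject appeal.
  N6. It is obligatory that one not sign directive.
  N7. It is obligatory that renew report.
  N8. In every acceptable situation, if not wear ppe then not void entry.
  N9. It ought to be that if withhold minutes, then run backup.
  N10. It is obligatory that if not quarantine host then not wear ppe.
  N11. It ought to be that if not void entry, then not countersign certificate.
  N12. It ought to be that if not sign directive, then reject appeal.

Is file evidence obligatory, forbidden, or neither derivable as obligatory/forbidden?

Neither

Premise 2 is O(file_evidence → renew_report); even if O(renew_report) held, inferring O(file_evidence) would be affirming the consequent — invalid.
No premise or chain of K-axiom applications forces O(file_evidence), and none forces O(¬file_evidence). So file_evidence is neither obligatory nor forbidden under these norms.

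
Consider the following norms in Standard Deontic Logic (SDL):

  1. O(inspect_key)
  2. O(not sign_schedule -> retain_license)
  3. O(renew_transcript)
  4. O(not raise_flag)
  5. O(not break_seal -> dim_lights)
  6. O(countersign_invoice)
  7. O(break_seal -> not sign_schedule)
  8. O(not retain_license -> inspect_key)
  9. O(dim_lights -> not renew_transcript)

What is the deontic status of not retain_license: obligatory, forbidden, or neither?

Premise 3 states O(renew_transcript) outright.
Premise 9, O(dim_lights -> not renew_transcript), contraposes to O(renew_transcript -> not dim_lights); with O(renew_transcript) we get O(not dim_lights).
The contrapositive of premise 5 (O(not break_seal -> dim_lights)) is O(not dim_lights -> break_seal), and O(not dim_lights) is already established, so O(break_seal).
Applying K to premise 7 (O(break_seal -> not sign_schedule)) and O(break_seal) yields O(not sign_schedule).
Premise 2 is O(not sign_schedule -> retain_license); since O(not sign_schedule), deontic closure gives O(retain_license).
Premises 1, 4, 6, 8 do not contribute to this derivation.
Thus O(retain_license), which is F(not retain_license): not retain_license is forbidden.

Forbidden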